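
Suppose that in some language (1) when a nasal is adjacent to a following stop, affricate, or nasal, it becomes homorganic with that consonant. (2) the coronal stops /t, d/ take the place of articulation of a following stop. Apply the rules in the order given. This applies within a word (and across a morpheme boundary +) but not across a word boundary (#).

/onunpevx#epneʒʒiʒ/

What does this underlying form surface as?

[onumpevx#epneʒʒiʒ]

Rule 1: /n/ before /p/ (labial) → [m]
After rule 1: onumpevx#epneʒʒiʒ
Rule 2: no segment meets the rule's conditions; no change.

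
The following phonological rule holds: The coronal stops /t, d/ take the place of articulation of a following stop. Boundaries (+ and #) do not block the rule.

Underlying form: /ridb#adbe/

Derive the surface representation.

/d/ before /b/ (labial) → [b]
/d/ before /b/ (labial) → [b]

[ribb#abbe]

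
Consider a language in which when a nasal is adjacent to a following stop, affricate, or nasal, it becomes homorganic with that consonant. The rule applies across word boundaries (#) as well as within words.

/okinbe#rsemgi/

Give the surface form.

/n/ before /b/ (labial) → [m]
/m/ before /g/ (velar) → [ŋ]

[okimbe#rseŋgi]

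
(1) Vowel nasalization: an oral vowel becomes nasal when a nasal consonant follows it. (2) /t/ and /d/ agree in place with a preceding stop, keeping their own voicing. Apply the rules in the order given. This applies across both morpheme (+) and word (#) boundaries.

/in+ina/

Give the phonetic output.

[ĩn+ĩna]

Rule 1: /i/ before nasal /n/ → [ĩ]
Rule 1: /i/ before nasal /n/ → [ĩ]
After rule 1: ĩn+ĩna
Rule 2: no segment meets the rule's conditions; no change.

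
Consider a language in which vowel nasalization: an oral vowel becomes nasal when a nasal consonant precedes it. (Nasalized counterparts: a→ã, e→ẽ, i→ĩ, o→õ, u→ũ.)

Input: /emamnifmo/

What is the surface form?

[emãmnĩfmõ]

/a/ after nasal /m/ → [ã]
/i/ after nasal /n/ → [ĩ]
/o/ after nasal /m/ → [õ]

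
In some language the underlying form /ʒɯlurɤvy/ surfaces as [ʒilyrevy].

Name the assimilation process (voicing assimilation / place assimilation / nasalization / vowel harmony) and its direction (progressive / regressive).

/ɯ/→[i] /u/→[y] /ɤ/→[e].
Vowels agree with the last vowel, so the harmony is regressive.

vowel harmony, regressive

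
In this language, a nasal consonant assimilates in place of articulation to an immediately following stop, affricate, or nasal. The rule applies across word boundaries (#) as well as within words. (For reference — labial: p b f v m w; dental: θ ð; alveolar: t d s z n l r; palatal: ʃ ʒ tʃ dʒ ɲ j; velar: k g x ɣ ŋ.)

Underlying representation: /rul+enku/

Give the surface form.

/n/ before /k/ (velar) → [ŋ]

[rul+eŋku]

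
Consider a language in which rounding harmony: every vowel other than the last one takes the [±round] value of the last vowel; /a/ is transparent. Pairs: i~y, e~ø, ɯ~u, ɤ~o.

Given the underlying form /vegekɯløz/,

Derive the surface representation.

/e/ harmonizes with /ø/ ([+round]) → [ø]
/e/ harmonizes with /ø/ ([+round]) → [ø]
/ɯ/ harmonizes with /ø/ ([+round]) → [u]

[vøgøkuløz]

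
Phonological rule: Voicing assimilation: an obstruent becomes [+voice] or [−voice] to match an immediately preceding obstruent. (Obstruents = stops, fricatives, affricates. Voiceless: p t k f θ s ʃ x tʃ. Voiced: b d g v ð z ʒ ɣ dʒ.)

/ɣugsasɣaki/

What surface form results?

/s/ after /g/ (voiced) → [z]
/ɣ/ after /s/ (voiceless) → [x]

[ɣugzasxaki]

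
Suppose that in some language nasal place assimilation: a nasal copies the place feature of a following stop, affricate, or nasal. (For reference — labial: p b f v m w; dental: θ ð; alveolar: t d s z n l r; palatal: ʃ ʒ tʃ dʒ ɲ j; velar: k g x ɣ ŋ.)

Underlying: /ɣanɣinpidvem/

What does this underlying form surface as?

/n/ before /p/ (labial) → [m]

[ɣanɣimpidvem]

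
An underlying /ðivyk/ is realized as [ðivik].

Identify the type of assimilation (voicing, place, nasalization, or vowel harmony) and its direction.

/y/→[i].
Vowels agree with the first vowel, so the harmony is progressive.

vowel harmony, progressive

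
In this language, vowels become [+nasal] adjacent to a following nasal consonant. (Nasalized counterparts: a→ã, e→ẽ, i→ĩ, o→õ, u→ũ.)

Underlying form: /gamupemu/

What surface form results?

[gãmupẽmu]

/a/ before nasal /m/ → [ã]
/e/ before nasal /m/ → [ẽ]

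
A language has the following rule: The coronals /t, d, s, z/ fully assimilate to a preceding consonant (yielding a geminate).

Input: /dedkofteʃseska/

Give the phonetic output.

[dedkoffeʃʃeska]

/t/ after /f/ → [f] (total assimilation)
/s/ after /ʃ/ → [ʃ] (total assimilation)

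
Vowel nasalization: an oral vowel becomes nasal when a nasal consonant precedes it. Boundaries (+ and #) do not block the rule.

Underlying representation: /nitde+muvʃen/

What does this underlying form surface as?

/i/ after nasal /n/ → [ĩ]
/u/ after nasal /m/ → [ũ]

[nĩtde+mũvʃen]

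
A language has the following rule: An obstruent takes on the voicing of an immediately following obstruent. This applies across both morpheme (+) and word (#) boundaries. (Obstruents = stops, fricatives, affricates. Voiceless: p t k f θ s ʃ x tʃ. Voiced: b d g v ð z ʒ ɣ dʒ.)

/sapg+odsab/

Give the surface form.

[sabg+otsab]

/p/ before /g/ (voiced) → [b]
/d/ before /s/ (voiceless) → [t]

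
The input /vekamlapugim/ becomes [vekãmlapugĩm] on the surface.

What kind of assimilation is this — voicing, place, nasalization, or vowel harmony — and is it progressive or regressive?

nasalization, regressive

/a/→[ã] /i/→[ĩ].
Each target copies a feature from the following segment, so the direction is regressive.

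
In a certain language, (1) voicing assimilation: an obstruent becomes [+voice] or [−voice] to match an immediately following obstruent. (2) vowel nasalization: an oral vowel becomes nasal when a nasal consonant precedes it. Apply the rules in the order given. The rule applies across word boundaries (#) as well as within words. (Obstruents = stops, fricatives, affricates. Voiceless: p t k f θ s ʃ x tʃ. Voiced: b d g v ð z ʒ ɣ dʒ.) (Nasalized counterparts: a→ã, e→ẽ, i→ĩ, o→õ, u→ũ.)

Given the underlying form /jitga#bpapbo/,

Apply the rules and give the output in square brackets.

Rule 1: /t/ before /g/ (voiced) → [d]
Rule 1: /b/ before /p/ (voiceless) → [p]
Rule 1: /p/ before /b/ (voiced) → [b]
After rule 1: jidga#ppabbo
Rule 2: no segment meets the rule's conditions; no change.

[jidga#ppabbo]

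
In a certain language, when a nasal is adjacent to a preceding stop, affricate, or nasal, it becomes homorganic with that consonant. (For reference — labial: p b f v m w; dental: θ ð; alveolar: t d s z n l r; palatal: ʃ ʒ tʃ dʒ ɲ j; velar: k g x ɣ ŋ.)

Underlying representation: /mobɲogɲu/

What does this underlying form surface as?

[mobmogŋu]

/ɲ/ after /b/ (labial) → [m]
/ɲ/ after /g/ (velar) → [ŋ]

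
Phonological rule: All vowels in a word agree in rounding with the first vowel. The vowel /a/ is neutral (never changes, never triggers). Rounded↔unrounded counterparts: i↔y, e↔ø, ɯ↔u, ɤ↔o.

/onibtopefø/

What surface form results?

[onybtopøfø]

/i/ harmonizes with /o/ ([+round]) → [y]
/e/ harmonizes with /o/ ([+round]) → [ø]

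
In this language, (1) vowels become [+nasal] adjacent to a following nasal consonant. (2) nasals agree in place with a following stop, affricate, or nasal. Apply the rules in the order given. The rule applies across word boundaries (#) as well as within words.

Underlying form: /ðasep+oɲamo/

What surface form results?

[ðasep+õɲãmo]

Rule 1: /o/ before nasal /ɲ/ → [õ]
Rule 1: /a/ before nasal /m/ → [ã]
After rule 1: ðasep+õɲãmo
Rule 2: no segment meets the rule's conditions; no change.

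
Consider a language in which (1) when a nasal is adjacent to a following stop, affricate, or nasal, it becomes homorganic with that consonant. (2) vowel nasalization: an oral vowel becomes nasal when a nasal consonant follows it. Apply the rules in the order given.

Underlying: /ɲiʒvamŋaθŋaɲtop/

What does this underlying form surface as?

[ɲiʒvãŋŋaθŋãntop]

Rule 1: /m/ before /ŋ/ (velar) → [ŋ]
Rule 1: /ɲ/ before /t/ (alveolar) → [n]
After rule 1: ɲiʒvaŋŋaθŋantop
Rule 2: /a/ before nasal /ŋ/ → [ã]
Rule 2: /a/ before nasal /n/ → [ã]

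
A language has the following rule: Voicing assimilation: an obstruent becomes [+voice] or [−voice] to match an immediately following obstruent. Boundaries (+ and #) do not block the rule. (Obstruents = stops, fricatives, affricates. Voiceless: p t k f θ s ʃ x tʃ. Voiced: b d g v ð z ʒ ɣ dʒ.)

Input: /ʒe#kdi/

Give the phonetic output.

[ʒe#gdi]

/k/ before /d/ (voiced) → [g]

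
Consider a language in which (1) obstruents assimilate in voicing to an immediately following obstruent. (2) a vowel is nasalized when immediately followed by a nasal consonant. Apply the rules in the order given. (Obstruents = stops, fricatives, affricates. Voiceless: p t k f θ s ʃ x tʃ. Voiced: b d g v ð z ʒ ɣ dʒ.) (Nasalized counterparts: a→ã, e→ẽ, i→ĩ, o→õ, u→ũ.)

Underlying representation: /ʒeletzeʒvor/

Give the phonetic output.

[ʒeledzeʒvor]

Rule 1: /t/ before /z/ (voiced) → [d]
After rule 1: ʒeledzeʒvor
Rule 2: no segment meets the rule's conditions; no change.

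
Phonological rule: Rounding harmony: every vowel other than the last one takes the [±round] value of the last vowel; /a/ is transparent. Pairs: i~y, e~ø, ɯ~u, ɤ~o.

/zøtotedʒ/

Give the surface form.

/ø/ harmonizes with /e/ ([-round]) → [e]
/o/ harmonizes with /e/ ([-round]) → [ɤ]

[zetɤtedʒ]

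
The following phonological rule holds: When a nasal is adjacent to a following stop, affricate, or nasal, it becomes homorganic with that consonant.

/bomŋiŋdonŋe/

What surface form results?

/m/ before /ŋ/ (velar) → [ŋ]
/ŋ/ before /d/ (alveolar) → [n]
/n/ before /ŋ/ (velar) → [ŋ]

[boŋŋindoŋŋe]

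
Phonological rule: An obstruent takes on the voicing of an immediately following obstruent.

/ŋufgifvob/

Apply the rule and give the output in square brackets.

/f/ before /g/ (voiced) → [v]
/f/ before /v/ (voiced) → [v]

[ŋuvgivvob]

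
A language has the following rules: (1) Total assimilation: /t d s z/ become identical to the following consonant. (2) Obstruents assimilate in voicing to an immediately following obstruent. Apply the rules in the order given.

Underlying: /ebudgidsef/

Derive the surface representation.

Rule 1: /d/ before /g/ → [g] (total assimilation)
Rule 1: /d/ before /s/ → [s] (total assimilation)
After rule 1: ebuggissef
Rule 2: no segment meets the rule's conditions; no change.

[ebuggissef]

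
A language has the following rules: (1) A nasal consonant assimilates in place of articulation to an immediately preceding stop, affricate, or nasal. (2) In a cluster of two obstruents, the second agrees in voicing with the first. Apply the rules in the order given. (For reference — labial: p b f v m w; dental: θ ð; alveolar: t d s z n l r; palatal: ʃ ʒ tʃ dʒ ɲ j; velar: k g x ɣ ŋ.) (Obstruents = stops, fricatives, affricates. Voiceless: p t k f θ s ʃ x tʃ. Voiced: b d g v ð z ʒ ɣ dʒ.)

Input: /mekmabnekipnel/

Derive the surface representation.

[mekŋabmekipmel]

Rule 1: /m/ after /k/ (velar) → [ŋ]
Rule 1: /n/ after /b/ (labial) → [m]
Rule 1: /n/ after /p/ (labial) → [m]
After rule 1: mekŋabmekipmel
Rule 2: no segment meets the rule's conditions; no change.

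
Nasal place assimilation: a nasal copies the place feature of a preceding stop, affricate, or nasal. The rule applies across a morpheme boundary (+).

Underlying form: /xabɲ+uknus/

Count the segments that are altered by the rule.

2

/ɲ/ after /b/ (labial) → [m]
/n/ after /k/ (velar) → [ŋ]
2 segments change.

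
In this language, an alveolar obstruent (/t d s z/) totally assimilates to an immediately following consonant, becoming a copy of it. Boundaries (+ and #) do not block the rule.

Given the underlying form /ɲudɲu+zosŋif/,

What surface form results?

[ɲuɲɲu+zoŋŋif]

/d/ before /ɲ/ → [ɲ] (total assimilation)
/s/ before /ŋ/ → [ŋ] (total assimilation)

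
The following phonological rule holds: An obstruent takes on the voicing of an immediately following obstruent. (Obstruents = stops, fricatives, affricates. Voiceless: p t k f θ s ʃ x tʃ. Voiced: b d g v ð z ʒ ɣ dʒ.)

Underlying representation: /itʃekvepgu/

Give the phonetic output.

/k/ before /v/ (voiced) → [g]
/p/ before /g/ (voiced) → [b]

[itʃegvebgu]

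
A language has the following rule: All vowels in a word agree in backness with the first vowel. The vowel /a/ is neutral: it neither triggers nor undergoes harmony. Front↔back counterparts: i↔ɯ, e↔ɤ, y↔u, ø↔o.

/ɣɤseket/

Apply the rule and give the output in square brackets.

/e/ harmonizes with /ɤ/ ([+back]) → [ɤ]
/e/ harmonizes with /ɤ/ ([+back]) → [ɤ]

[ɣɤsɤkɤt]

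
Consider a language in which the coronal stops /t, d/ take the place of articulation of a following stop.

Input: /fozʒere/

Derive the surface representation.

no segment meets the rule's conditions; no change.

[fozʒere]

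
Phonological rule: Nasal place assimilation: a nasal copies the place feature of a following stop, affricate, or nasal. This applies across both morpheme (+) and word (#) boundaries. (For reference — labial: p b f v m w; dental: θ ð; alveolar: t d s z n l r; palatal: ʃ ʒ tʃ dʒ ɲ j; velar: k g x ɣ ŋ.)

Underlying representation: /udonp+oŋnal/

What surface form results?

[udomp+onnal]

/n/ before /p/ (labial) → [m]
/ŋ/ before /n/ (alveolar) → [n]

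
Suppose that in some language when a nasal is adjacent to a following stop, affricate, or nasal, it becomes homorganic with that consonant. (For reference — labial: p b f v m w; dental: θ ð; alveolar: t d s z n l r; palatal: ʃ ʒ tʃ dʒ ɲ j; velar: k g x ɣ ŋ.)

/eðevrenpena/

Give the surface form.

[eðevrempena]

/n/ before /p/ (labial) → [m]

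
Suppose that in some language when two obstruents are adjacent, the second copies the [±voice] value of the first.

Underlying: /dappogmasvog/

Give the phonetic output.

/v/ after /s/ (voiceless) → [f]

[dappogmasfog]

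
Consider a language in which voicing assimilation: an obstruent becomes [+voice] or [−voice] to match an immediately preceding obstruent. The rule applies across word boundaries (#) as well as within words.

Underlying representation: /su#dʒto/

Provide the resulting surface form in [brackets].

/t/ after /dʒ/ (voiced) → [d]

[su#dʒdo]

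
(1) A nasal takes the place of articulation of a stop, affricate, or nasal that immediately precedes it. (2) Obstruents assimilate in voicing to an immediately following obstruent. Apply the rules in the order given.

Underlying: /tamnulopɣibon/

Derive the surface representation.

Rule 1: /n/ after /m/ (labial) → [m]
After rule 1: tammulopɣibon
Rule 2: /p/ before /ɣ/ (voiced) → [b]

[tammulobɣibon]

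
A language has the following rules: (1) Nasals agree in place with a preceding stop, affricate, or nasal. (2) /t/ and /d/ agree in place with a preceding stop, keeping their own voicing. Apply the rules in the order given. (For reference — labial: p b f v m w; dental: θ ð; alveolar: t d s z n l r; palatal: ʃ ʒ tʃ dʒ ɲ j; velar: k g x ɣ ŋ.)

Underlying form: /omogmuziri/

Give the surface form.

[omogŋuziri]

Rule 1: /m/ after /g/ (velar) → [ŋ]
After rule 1: omogŋuziri
Rule 2: no segment meets the rule's conditions; no change.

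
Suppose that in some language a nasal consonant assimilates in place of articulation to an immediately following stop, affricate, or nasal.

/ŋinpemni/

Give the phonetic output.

/n/ before /p/ (labial) → [m]
/m/ before /n/ (alveolar) → [n]

[ŋimpenni]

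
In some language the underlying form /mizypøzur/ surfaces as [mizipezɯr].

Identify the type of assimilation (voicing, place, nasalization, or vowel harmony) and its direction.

/y/→[i] /ø/→[e] /u/→[ɯ].
Vowels agree with the first vowel, so the harmony is progressive.

vowel harmony, progressive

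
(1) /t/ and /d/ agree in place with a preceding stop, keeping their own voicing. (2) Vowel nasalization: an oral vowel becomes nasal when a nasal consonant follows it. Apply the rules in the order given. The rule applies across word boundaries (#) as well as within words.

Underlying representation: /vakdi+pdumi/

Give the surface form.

Rule 1: /d/ after /k/ (velar) → [g]
Rule 1: /d/ after /p/ (labial) → [b]
After rule 1: vakgi+pbumi
Rule 2: /u/ before nasal /m/ → [ũ]

[vakgi+pbũmi]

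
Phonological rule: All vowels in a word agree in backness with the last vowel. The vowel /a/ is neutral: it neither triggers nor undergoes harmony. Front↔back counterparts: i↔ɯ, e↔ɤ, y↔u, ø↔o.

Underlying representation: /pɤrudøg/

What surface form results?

[perydøg]

/ɤ/ harmonizes with /ø/ ([-back]) → [e]
/u/ harmonizes with /ø/ ([-back]) → [y]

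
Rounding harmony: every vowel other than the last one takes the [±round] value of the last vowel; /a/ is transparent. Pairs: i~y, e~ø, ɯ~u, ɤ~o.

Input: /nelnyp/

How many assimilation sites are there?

/e/ harmonizes with /y/ ([+round]) → [ø]
1 segment changes.

1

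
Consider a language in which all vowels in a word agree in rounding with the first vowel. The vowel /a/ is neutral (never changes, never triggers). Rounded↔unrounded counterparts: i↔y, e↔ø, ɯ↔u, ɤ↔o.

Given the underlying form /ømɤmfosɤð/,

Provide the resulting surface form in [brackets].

[ømomfosoð]

/ɤ/ harmonizes with /ø/ ([+round]) → [o]
/ɤ/ harmonizes with /ø/ ([+round]) → [o]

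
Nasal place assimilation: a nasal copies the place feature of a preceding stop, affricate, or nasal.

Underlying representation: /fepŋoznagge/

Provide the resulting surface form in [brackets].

[fepmoznagge]

/ŋ/ after /p/ (labial) → [m]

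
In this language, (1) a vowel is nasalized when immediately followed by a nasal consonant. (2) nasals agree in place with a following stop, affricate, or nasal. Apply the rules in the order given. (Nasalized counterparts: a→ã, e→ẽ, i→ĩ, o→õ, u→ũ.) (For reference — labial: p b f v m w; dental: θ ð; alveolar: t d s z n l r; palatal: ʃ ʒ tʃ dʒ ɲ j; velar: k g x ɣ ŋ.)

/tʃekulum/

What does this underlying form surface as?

[tʃekulũm]

Rule 1: /u/ before nasal /m/ → [ũ]
After rule 1: tʃekulũm
Rule 2: no segment meets the rule's conditions; no change.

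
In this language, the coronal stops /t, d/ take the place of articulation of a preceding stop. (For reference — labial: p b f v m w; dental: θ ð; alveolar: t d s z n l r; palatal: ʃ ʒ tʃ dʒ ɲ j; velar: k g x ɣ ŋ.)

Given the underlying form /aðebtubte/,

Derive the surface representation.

/t/ after /b/ (labial) → [p]
/t/ after /b/ (labial) → [p]

[aðebpubpe]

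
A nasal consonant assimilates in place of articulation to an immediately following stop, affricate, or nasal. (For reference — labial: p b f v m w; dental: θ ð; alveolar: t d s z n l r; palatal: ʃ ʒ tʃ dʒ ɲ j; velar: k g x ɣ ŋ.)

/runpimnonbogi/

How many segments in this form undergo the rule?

/n/ before /p/ (labial) → [m]
/m/ before /n/ (alveolar) → [n]
/n/ before /b/ (labial) → [m]
3 segments change.

3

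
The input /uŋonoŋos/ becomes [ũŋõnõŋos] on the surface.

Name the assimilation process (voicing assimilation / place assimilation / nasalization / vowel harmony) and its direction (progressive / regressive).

/u/→[ũ] /o/→[õ] /o/→[õ].
Each target copies a feature from the following segment, so the direction is regressive.

nasalization, regressive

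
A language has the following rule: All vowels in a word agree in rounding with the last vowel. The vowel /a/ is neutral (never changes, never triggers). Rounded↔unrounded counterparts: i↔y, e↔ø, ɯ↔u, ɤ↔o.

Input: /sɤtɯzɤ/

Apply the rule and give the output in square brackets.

no segment meets the rule's conditions; no change.

[sɤtɯzɤ]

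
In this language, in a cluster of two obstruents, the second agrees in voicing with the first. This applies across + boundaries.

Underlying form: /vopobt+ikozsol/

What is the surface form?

[vopobd+ikozzol]

/t/ after /b/ (voiced) → [d]
/s/ after /z/ (voiced) → [z]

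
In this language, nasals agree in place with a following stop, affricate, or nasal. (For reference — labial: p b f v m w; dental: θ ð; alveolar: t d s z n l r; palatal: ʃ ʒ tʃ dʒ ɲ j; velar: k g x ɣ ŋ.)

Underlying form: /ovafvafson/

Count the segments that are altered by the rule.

No segment meets the rule's conditions.

0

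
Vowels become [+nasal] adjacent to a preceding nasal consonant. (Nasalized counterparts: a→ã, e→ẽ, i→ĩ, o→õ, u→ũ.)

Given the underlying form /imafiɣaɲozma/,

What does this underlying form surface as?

[imãfiɣaɲõzmã]

/a/ after nasal /m/ → [ã]
/o/ after nasal /ɲ/ → [õ]
/a/ after nasal /m/ → [ã]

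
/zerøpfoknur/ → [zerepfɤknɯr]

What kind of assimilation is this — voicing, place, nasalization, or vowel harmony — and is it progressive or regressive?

vowel harmony, progressive

/ø/→[e] /o/→[ɤ] /u/→[ɯ].
Vowels agree with the first vowel, so the harmony is progressive.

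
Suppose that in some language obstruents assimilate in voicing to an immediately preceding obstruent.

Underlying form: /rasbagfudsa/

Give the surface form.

[raspagvudza]

/b/ after /s/ (voiceless) → [p]
/f/ after /g/ (voiced) → [v]
/s/ after /d/ (voiced) → [z]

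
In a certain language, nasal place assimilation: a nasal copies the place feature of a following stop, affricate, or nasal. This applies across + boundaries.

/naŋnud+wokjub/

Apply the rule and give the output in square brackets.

[nannud+wokjub]

/ŋ/ before /n/ (alveolar) → [n]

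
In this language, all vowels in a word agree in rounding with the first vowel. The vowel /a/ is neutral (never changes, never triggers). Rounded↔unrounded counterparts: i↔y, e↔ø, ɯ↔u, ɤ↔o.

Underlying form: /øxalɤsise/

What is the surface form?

/ɤ/ harmonizes with /ø/ ([+round]) → [o]
/i/ harmonizes with /ø/ ([+round]) → [y]
/e/ harmonizes with /ø/ ([+round]) → [ø]

[øxalosysø]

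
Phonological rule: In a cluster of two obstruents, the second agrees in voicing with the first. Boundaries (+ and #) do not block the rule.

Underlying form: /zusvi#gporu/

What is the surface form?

/v/ after /s/ (voiceless) → [f]
/p/ after /g/ (voiced) → [b]

[zusfi#gboru]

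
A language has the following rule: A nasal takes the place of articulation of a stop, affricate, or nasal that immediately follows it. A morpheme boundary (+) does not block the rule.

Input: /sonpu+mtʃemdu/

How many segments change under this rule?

3

/n/ before /p/ (labial) → [m]
/m/ before /tʃ/ (palatal) → [ɲ]
/m/ before /d/ (alveolar) → [n]
3 segments change.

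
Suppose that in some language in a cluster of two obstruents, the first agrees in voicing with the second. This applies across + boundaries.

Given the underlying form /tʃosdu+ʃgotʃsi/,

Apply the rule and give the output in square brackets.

[tʃozdu+ʒgotʃsi]

/s/ before /d/ (voiced) → [z]
/ʃ/ before /g/ (voiced) → [ʒ]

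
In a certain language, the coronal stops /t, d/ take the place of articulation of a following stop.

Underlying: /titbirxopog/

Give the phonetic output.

/t/ before /b/ (labial) → [p]

[tipbirxopog]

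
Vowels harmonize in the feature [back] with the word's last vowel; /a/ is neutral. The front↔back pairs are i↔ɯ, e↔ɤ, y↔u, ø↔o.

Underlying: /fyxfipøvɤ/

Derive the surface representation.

/y/ harmonizes with /ɤ/ ([+back]) → [u]
/i/ harmonizes with /ɤ/ ([+back]) → [ɯ]
/ø/ harmonizes with /ɤ/ ([+back]) → [o]

[fuxfɯpovɤ]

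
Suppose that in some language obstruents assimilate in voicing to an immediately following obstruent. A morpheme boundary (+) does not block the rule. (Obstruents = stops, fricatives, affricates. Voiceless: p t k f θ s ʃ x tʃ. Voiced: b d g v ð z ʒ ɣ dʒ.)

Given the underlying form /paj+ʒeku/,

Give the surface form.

[paj+ʒeku]

no segment meets the rule's conditions; no change.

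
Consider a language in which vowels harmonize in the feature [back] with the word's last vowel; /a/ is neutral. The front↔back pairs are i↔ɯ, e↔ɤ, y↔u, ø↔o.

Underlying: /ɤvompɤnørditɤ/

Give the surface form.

/ø/ harmonizes with /ɤ/ ([+back]) → [o]
/i/ harmonizes with /ɤ/ ([+back]) → [ɯ]

[ɤvompɤnordɯtɤ]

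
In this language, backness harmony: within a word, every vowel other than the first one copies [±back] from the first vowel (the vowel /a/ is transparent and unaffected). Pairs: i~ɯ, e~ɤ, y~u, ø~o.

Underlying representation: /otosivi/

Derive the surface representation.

/i/ harmonizes with /o/ ([+back]) → [ɯ]
/i/ harmonizes with /o/ ([+back]) → [ɯ]

[otosɯvɯ]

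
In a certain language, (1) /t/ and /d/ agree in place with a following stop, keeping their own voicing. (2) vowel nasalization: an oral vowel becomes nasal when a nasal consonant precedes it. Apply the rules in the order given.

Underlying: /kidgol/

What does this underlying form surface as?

[kiggol]

Rule 1: /d/ before /g/ (velar) → [g]
After rule 1: kiggol
Rule 2: no segment meets the rule's conditions; no change.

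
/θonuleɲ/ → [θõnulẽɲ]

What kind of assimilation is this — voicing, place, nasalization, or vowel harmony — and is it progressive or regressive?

nasalization, regressive

/o/→[õ] /e/→[ẽ].
Each target copies a feature from the following segment, so the direction is regressive.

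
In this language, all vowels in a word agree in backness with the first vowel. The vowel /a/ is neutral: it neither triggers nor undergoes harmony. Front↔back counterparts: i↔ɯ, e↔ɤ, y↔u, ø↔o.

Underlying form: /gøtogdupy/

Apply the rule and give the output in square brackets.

[gøtøgdypy]

/o/ harmonizes with /ø/ ([-back]) → [ø]
/u/ harmonizes with /ø/ ([-back]) → [y]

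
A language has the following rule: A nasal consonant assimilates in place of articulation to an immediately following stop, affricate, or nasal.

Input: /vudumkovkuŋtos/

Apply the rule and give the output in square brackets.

/m/ before /k/ (velar) → [ŋ]
/ŋ/ before /t/ (alveolar) → [n]

[vuduŋkovkuntos]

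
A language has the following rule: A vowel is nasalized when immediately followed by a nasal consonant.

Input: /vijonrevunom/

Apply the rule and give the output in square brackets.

[vijõnrevũnõm]

/o/ before nasal /n/ → [õ]
/u/ before nasal /n/ → [ũ]
/o/ before nasal /m/ → [õ]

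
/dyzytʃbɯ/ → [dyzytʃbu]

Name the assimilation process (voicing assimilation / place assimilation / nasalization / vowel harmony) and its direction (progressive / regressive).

vowel harmony, progressive

/ɯ/→[u].
Vowels agree with the first vowel, so the harmony is progressive.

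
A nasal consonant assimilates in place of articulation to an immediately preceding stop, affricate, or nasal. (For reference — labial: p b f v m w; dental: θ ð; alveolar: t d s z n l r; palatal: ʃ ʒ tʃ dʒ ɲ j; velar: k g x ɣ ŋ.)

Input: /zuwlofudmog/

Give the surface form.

/m/ after /d/ (alveolar) → [n]

[zuwlofudnog]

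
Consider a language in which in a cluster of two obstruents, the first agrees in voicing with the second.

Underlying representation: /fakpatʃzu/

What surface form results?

/tʃ/ before /z/ (voiced) → [dʒ]

[fakpadʒzu]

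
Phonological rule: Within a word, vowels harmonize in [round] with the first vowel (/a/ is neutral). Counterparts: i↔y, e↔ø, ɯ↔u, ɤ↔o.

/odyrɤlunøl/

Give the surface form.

/ɤ/ harmonizes with /o/ ([+round]) → [o]

[odyrolunøl]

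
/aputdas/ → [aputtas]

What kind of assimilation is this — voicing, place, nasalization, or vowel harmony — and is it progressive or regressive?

/d/→[t].
Each target copies a feature from the preceding segment, so the direction is progressive.

voicing assimilation, progressive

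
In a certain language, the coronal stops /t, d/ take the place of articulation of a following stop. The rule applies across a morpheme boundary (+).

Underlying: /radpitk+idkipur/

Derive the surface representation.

[rabpikk+igkipur]

/d/ before /p/ (labial) → [b]
/t/ before /k/ (velar) → [k]
/d/ before /k/ (velar) → [g]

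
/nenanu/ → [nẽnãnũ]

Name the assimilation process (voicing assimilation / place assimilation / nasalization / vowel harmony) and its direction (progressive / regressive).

/e/→[ẽ] /a/→[ã] /u/→[ũ].
Each target copies a feature from the preceding segment, so the direction is progressive.

nasalization, progressive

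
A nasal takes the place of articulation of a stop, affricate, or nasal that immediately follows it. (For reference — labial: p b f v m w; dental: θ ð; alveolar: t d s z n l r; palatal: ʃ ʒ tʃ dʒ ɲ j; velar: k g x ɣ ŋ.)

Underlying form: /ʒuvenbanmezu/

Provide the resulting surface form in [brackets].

[ʒuvembammezu]

/n/ before /b/ (labial) → [m]
/n/ before /m/ (labial) → [m]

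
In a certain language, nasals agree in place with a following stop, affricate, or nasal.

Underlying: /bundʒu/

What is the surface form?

/n/ before /dʒ/ (palatal) → [ɲ]

[buɲdʒu]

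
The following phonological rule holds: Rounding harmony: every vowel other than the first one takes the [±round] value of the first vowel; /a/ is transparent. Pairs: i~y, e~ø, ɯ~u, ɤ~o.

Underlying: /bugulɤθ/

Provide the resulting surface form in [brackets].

[buguloθ]

/ɤ/ harmonizes with /u/ ([+round]) → [o]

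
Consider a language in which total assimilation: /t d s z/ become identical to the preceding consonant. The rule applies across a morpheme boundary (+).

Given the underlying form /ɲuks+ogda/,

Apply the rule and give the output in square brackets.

/s/ after /k/ → [k] (total assimilation)
/d/ after /g/ → [g] (total assimilation)

[ɲukk+ogga]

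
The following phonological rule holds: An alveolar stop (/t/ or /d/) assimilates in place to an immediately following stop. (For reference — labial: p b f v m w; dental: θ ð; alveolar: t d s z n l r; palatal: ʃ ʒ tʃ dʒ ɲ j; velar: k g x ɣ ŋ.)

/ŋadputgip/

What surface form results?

/d/ before /p/ (labial) → [b]
/t/ before /g/ (velar) → [k]

[ŋabpukgip]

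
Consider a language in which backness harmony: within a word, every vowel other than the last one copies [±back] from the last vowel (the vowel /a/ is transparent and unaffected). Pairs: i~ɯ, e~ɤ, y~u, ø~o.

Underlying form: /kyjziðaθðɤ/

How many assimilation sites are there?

/y/ harmonizes with /ɤ/ ([+back]) → [u]
/i/ harmonizes with /ɤ/ ([+back]) → [ɯ]
2 segments change.

2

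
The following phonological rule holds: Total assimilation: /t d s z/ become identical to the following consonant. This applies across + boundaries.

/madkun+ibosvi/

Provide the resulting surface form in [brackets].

[makkun+ibovvi]

/d/ before /k/ → [k] (total assimilation)
/s/ before /v/ → [v] (total assimilation)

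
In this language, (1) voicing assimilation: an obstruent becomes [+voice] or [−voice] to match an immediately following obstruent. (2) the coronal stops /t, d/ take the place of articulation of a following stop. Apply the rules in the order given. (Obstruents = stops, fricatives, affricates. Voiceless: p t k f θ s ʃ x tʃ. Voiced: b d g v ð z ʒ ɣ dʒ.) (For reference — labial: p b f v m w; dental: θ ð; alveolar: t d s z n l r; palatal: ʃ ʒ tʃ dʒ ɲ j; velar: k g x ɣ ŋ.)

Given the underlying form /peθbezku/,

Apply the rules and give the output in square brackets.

[peðbesku]

Rule 1: /θ/ before /b/ (voiced) → [ð]
Rule 1: /z/ before /k/ (voiceless) → [s]
After rule 1: peðbesku
Rule 2: no segment meets the rule's conditions; no change.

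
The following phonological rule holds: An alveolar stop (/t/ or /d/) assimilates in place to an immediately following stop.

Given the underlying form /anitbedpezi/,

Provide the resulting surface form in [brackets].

/t/ before /b/ (labial) → [p]
/d/ before /p/ (labial) → [b]

[anipbebpezi]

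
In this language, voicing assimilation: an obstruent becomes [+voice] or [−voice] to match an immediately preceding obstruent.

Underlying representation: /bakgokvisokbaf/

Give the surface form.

[bakkokfisokpaf]

/g/ after /k/ (voiceless) → [k]
/v/ after /k/ (voiceless) → [f]
/b/ after /k/ (voiceless) → [p]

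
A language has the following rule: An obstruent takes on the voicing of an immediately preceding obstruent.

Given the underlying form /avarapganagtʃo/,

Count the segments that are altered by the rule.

2

/g/ after /p/ (voiceless) → [k]
/tʃ/ after /g/ (voiced) → [dʒ]
2 segments change.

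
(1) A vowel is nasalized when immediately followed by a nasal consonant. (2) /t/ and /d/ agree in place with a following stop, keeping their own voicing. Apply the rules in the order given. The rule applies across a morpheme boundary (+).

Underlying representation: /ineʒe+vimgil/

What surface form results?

[ĩneʒe+vĩmgil]

Rule 1: /i/ before nasal /n/ → [ĩ]
Rule 1: /i/ before nasal /m/ → [ĩ]
After rule 1: ĩneʒe+vĩmgil
Rule 2: no segment meets the rule's conditions; no change.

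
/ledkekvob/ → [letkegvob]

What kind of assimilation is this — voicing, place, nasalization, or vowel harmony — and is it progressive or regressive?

voicing assimilation, regressive

/d/→[t] /k/→[g].
Each target copies a feature from the following segment, so the direction is regressive.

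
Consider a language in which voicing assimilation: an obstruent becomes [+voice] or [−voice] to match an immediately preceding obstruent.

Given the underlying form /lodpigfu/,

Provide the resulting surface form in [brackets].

[lodbigvu]

/p/ after /d/ (voiced) → [b]
/f/ after /g/ (voiced) → [v]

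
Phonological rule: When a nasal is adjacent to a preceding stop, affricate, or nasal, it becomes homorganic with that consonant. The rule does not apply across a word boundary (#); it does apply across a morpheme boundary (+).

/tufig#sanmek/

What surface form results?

/m/ after /n/ (alveolar) → [n]

[tufig#sannek]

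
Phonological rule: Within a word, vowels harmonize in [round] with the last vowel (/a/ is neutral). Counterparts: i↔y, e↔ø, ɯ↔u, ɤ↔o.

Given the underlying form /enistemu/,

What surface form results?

/e/ harmonizes with /u/ ([+round]) → [ø]
/i/ harmonizes with /u/ ([+round]) → [y]
/e/ harmonizes with /u/ ([+round]) → [ø]

[ønystømu]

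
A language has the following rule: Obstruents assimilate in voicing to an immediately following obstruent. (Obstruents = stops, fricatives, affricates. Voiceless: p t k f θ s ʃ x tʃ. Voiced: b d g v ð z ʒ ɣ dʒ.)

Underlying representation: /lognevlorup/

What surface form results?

[lognevlorup]

no segment meets the rule's conditions; no change.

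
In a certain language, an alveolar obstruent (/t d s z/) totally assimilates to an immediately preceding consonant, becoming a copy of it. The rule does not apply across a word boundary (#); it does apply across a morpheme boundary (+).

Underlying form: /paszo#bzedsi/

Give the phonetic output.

[passo#bbeddi]

/z/ after /s/ → [s] (total assimilation)
/z/ after /b/ → [b] (total assimilation)
/s/ after /d/ → [d] (total assimilation)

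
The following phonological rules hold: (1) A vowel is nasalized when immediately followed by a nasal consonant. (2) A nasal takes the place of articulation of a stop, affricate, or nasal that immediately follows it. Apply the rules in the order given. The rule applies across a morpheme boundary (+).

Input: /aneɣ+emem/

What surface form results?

[ãneɣ+ẽmẽm]

Rule 1: /a/ before nasal /n/ → [ã]
Rule 1: /e/ before nasal /m/ → [ẽ]
Rule 1: /e/ before nasal /m/ → [ẽ]
After rule 1: ãneɣ+ẽmẽm
Rule 2: no segment meets the rule's conditions; no change.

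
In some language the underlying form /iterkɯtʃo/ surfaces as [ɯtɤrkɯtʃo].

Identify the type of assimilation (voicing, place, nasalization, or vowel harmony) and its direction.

vowel harmony, regressive

/i/→[ɯ] /e/→[ɤ].
Vowels agree with the last vowel, so the harmony is regressive.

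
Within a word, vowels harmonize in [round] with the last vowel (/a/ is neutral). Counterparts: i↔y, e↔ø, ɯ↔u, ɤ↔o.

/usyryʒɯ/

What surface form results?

/u/ harmonizes with /ɯ/ ([-round]) → [ɯ]
/y/ harmonizes with /ɯ/ ([-round]) → [i]
/y/ harmonizes with /ɯ/ ([-round]) → [i]

[ɯsiriʒɯ]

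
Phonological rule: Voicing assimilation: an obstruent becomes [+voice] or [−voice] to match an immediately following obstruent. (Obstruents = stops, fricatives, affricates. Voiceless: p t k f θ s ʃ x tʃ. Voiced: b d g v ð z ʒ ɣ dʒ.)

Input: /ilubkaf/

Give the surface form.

[ilupkaf]

/b/ before /k/ (voiceless) → [p]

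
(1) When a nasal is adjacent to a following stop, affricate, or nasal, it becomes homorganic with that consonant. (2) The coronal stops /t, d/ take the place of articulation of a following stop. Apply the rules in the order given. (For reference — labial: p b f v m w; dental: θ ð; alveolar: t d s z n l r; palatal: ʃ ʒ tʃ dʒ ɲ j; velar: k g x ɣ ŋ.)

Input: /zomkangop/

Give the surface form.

[zoŋkaŋgop]

Rule 1: /m/ before /k/ (velar) → [ŋ]
Rule 1: /n/ before /g/ (velar) → [ŋ]
After rule 1: zoŋkaŋgop
Rule 2: no segment meets the rule's conditions; no change.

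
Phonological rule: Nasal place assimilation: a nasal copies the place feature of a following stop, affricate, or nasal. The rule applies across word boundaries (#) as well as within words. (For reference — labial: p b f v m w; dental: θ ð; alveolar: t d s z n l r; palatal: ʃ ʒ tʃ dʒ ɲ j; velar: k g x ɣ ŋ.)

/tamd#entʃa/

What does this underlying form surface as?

/m/ before /d/ (alveolar) → [n]
/n/ before /tʃ/ (palatal) → [ɲ]

[tand#eɲtʃa]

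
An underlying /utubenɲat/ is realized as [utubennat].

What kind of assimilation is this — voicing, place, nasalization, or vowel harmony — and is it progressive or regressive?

place assimilation, progressive

/ɲ/→[n].
Each target copies a feature from the preceding segment, so the direction is progressive.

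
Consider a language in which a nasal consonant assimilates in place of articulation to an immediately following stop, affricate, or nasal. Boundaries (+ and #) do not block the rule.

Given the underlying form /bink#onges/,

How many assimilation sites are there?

2

/n/ before /k/ (velar) → [ŋ]
/n/ before /g/ (velar) → [ŋ]
2 segments change.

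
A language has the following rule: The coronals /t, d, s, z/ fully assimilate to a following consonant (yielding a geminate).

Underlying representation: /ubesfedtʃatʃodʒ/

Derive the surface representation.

/s/ before /f/ → [f] (total assimilation)
/d/ before /tʃ/ → [tʃ] (total assimilation)

[ubeffetʃtʃatʃodʒ]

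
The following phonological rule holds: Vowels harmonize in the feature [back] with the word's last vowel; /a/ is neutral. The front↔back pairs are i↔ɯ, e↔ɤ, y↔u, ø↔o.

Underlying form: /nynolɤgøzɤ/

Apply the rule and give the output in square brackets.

[nunolɤgozɤ]

/y/ harmonizes with /ɤ/ ([+back]) → [u]
/ø/ harmonizes with /ɤ/ ([+back]) → [o]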